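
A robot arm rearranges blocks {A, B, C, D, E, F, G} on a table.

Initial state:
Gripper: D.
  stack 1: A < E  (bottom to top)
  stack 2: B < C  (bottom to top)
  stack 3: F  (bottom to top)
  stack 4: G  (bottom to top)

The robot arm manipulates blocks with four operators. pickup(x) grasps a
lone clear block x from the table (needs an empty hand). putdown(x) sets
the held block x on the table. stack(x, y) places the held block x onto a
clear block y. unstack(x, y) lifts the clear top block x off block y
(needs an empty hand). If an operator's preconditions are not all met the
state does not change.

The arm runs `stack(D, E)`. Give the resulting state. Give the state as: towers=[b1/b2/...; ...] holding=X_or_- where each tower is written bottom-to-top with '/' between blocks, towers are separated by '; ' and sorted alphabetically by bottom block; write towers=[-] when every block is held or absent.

before: towers=[A/E; B/C; F; G] holding=D
pre[stack(D, E)]: holding(D) ✓, clear(E) ✓, D≠E ✓
all met → apply stack(D, E)
after:  towers=[A/E/D; B/C; F; G] holding=-

towers=[A/E/D; B/C; F; G] holding=-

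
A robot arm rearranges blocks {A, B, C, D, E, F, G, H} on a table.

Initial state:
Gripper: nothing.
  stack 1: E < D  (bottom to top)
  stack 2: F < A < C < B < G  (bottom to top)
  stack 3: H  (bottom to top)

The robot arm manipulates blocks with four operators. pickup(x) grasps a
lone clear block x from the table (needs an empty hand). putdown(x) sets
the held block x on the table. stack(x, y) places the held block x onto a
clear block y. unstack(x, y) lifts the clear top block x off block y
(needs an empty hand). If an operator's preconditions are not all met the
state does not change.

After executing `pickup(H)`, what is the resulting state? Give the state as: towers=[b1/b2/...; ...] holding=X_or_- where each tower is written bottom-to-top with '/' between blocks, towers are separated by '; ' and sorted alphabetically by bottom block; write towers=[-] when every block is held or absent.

before: towers=[E/D; F/A/C/B/G; H] holding=-
pre[pickup(H)]: clear(H) yes, ontable(H) yes, handempty yes
all met → apply pickup(H)
after:  towers=[E/D; F/A/C/B/G] holding=H

towers=[E/D; F/A/C/B/G] holding=H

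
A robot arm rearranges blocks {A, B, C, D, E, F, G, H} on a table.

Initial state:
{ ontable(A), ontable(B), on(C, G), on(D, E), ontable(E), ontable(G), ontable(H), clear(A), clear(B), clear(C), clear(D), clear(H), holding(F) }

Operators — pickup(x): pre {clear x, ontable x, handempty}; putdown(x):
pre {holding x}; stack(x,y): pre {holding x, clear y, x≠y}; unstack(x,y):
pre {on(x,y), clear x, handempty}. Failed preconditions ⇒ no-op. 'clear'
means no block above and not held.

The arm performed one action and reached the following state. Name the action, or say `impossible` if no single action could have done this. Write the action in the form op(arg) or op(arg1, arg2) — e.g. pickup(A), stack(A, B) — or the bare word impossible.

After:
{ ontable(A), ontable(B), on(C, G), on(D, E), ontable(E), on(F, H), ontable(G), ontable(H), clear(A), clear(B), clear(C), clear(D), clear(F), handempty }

stack(F, H)

target: towers=[A; B; E/D; G/C; H/F] holding=-
        putdown(F) → towers=[A; B; E/D; F; G/C; H] holding=-
       stack(F, A) → towers=[A/F; B; E/D; G/C; H] holding=-
       stack(F, H) → towers=[A; B; E/D; G/C; H/F] holding=-  ← match
       stack(F, B) → towers=[A; B/F; E/D; G/C; H] holding=-
       stack(F, D) → towers=[A; B; E/D/F; G/C; H] holding=-
       stack(F, C) → towers=[A; B; E/D; G/C/F; H] holding=-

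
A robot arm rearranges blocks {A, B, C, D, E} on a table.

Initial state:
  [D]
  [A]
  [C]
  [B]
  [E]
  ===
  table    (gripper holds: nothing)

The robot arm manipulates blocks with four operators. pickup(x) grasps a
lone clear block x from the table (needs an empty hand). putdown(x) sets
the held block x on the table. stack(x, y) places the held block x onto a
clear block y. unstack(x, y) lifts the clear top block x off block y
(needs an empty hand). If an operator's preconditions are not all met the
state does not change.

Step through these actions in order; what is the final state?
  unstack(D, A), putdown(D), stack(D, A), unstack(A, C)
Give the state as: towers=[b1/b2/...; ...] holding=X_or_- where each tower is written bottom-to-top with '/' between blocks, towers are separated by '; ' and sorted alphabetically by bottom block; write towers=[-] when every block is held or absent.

step 1 (unstack(D, A)): towers=[E/B/C/A] holding=D
step 2 (putdown(D)): towers=[D; E/B/C/A] holding=-
step 3 (stack(D, A)) [no-op]: towers=[D; E/B/C/A] holding=-
step 4 (unstack(A, C)): towers=[D; E/B/C] holding=A

towers=[D; E/B/C] holding=A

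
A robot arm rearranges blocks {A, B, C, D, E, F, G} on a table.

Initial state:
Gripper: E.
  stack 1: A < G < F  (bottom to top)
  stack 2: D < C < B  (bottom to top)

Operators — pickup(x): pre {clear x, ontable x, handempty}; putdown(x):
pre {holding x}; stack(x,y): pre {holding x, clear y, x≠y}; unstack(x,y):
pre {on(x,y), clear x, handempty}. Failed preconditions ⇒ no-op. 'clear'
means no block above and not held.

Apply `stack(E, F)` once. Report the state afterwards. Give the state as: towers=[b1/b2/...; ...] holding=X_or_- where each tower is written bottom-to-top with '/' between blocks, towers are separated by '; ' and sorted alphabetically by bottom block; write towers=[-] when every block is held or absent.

before: towers=[A/G/F; D/C/B] holding=E
pre[stack(E, F)]: holding(E) yes, clear(F) yes, E≠F yes
all met → apply stack(E, F)
after:  towers=[A/G/F/E; D/C/B] holding=-

towers=[A/G/F/E; D/C/B] holding=-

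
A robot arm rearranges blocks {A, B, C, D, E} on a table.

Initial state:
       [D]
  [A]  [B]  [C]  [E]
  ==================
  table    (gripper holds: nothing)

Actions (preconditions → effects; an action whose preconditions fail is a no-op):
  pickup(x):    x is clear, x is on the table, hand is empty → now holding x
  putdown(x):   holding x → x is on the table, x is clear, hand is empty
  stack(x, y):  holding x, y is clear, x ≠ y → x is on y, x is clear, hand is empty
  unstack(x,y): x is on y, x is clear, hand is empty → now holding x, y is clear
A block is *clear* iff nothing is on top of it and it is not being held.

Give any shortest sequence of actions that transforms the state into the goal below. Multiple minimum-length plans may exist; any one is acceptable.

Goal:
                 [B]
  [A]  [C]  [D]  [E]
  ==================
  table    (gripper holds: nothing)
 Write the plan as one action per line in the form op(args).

unstack(D, B)
putdown(D)
pickup(B)
stack(B, E)

step 1 (unstack(D, B)): towers=[A; B; C; E] holding=D
step 2 (putdown(D)): towers=[A; B; C; D; E] holding=-
step 3 (pickup(B)): towers=[A; C; D; E] holding=B
step 4 (stack(B, E)): towers=[A; C; D; E/B] holding=-
goal check: towers=[A; C; D; E/B] holding=- — reached (length 4, optimal by BFS)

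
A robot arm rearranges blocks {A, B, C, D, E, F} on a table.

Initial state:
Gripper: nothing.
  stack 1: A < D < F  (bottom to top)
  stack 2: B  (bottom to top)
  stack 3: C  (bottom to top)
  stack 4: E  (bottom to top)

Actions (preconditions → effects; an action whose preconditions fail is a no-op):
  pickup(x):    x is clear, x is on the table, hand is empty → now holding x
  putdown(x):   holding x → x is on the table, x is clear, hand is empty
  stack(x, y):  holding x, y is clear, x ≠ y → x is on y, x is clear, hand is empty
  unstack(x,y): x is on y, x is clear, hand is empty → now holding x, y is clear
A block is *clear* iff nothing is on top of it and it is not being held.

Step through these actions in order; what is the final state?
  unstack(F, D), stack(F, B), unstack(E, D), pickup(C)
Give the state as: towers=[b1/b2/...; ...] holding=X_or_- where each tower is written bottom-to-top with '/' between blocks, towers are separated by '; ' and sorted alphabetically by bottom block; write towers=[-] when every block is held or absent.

towers=[A/D; B/F; E] holding=C

step 1 (unstack(F, D)): towers=[A/D; B; C; E] holding=F
step 2 (stack(F, B)): towers=[A/D; B/F; C; E] holding=-
step 3 (unstack(E, D)) [no-op]: towers=[A/D; B/F; C; E] holding=-
step 4 (pickup(C)): towers=[A/D; B/F; E] holding=C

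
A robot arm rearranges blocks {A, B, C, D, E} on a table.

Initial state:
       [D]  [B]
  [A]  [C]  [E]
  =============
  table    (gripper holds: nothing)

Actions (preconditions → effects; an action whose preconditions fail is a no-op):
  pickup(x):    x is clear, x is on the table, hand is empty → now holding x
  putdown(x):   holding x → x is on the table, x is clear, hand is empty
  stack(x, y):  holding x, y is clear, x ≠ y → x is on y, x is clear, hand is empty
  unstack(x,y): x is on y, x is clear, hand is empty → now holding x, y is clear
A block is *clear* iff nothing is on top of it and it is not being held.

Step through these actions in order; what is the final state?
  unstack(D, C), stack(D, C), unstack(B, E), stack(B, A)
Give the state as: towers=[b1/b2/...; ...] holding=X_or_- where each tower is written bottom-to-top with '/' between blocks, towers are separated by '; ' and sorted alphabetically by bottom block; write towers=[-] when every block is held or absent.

step 1 (unstack(D, C)): towers=[A; C; E/B] holding=D
step 2 (stack(D, C)): towers=[A; C/D; E/B] holding=-
step 3 (unstack(B, E)): towers=[A; C/D; E] holding=B
step 4 (stack(B, A)): towers=[A/B; C/D; E] holding=-

towers=[A/B; C/D; E] holding=-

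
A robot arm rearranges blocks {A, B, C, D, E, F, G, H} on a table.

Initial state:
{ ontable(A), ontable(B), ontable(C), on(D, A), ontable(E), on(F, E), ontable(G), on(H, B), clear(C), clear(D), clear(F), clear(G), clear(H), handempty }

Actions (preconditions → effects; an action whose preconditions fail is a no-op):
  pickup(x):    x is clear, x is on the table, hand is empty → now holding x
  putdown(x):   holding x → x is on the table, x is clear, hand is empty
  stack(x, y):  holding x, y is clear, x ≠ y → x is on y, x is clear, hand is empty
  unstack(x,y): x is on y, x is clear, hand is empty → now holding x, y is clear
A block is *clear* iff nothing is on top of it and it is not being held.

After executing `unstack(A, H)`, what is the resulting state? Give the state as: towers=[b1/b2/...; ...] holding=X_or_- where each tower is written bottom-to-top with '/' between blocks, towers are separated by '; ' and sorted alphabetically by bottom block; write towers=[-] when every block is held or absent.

before: towers=[A/D; B/H; C; E/F; G] holding=-
pre[unstack(A, H)]: on(A,H) ✗, clear(A) ✗, handempty ✓
on(A,H), clear(A) unmet → unstack(A, H) is a no-op
after:  towers=[A/D; B/H; C; E/F; G] holding=-

towers=[A/D; B/H; C; E/F; G] holding=-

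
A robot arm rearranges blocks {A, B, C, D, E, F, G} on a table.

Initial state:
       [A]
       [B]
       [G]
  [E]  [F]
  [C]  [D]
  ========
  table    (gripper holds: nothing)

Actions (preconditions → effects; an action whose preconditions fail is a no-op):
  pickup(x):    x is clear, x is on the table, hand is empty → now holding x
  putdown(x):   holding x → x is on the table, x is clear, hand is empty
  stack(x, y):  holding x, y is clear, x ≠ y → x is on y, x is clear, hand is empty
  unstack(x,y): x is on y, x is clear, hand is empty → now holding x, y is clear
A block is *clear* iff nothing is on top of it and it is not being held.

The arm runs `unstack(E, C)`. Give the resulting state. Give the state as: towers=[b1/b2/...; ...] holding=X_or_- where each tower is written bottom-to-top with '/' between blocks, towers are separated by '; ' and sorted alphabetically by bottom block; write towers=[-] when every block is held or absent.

towers=[C; D/F/G/B/A] holding=E

before: towers=[C/E; D/F/G/B/A] holding=-
pre[unstack(E, C)]: on(E,C) yes, clear(E) yes, handempty yes
all met → apply unstack(E, C)
after:  towers=[C; D/F/G/B/A] holding=E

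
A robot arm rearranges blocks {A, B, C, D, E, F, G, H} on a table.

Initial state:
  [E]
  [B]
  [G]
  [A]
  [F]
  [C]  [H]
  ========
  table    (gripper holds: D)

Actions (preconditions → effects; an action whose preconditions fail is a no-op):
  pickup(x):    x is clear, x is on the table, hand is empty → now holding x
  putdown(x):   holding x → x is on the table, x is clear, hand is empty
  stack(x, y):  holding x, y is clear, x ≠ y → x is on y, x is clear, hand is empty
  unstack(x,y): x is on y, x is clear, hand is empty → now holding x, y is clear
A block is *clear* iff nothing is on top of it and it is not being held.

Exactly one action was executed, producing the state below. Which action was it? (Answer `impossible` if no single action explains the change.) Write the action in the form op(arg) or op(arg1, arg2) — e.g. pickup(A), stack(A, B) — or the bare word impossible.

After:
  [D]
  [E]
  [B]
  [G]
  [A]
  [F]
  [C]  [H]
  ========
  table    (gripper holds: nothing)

target: towers=[C/F/A/G/B/E/D; H] holding=-
        putdown(D) → towers=[C/F/A/G/B/E; D; H] holding=-
       stack(D, E) → towers=[C/F/A/G/B/E/D; H] holding=-  ← match
       stack(D, H) → towers=[C/F/A/G/B/E; H/D] holding=-

stack(D, E)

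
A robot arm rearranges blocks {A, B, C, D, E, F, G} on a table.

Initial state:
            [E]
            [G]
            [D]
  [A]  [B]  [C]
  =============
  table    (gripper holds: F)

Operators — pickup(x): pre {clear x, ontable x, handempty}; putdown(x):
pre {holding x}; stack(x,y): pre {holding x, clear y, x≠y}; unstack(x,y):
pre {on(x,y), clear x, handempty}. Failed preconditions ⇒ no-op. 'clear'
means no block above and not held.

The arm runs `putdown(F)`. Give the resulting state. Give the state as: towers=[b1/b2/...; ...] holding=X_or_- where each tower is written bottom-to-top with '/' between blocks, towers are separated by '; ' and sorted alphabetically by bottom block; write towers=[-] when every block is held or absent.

towers=[A; B; C/D/G/E; F] holding=-

before: towers=[A; B; C/D/G/E] holding=F
pre[putdown(F)]: holding(F) yes
all met → apply putdown(F)
after:  towers=[A; B; C/D/G/E; F] holding=-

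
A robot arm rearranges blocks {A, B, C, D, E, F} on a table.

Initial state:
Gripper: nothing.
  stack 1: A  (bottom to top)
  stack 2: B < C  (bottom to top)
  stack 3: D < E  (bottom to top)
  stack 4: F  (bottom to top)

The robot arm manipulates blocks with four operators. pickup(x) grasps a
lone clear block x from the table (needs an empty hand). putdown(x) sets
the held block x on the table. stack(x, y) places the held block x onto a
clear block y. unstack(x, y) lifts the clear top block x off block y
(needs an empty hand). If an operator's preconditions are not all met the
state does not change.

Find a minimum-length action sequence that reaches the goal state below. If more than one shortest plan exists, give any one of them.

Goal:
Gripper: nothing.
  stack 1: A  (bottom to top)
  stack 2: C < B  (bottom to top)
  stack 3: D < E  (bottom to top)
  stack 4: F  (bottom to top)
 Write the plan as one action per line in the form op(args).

unstack(C, B)
putdown(C)
pickup(B)
stack(B, C)

step 1 (unstack(C, B)): towers=[A; B; D/E; F] holding=C
step 2 (putdown(C)): towers=[A; B; C; D/E; F] holding=-
step 3 (pickup(B)): towers=[A; C; D/E; F] holding=B
step 4 (stack(B, C)): towers=[A; C/B; D/E; F] holding=-
goal check: towers=[A; C/B; D/E; F] holding=- — reached (length 4, optimal by BFS)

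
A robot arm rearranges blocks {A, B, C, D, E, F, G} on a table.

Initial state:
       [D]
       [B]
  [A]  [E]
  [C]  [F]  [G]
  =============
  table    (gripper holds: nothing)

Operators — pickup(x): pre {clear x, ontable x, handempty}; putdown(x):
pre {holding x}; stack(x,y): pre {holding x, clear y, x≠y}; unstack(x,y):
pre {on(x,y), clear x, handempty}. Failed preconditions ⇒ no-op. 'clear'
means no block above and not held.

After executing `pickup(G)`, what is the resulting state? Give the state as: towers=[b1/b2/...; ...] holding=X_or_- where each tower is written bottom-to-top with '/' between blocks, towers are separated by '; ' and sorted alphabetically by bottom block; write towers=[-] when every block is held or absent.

towers=[C/A; F/E/B/D] holding=G

before: towers=[C/A; F/E/B/D; G] holding=-
pre[pickup(G)]: clear(G) ok, ontable(G) ok, handempty ok
all met → apply pickup(G)
after:  towers=[C/A; F/E/B/D] holding=G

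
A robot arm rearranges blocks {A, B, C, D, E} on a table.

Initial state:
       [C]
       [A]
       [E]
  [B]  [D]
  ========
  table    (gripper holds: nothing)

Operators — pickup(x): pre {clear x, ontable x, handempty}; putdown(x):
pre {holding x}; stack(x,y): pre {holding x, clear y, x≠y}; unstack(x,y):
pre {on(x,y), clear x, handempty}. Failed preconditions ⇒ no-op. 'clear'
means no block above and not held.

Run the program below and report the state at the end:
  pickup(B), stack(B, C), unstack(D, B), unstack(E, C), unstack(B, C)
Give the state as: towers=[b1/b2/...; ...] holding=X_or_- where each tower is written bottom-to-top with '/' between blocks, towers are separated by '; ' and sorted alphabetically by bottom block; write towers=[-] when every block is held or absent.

towers=[D/E/A/C] holding=B

step 1 (pickup(B)): towers=[D/E/A/C] holding=B
step 2 (stack(B, C)): towers=[D/E/A/C/B] holding=-
step 3 (unstack(D, B)) [no-op]: towers=[D/E/A/C/B] holding=-
step 4 (unstack(E, C)) [no-op]: towers=[D/E/A/C/B] holding=-
step 5 (unstack(B, C)): towers=[D/E/A/C] holding=B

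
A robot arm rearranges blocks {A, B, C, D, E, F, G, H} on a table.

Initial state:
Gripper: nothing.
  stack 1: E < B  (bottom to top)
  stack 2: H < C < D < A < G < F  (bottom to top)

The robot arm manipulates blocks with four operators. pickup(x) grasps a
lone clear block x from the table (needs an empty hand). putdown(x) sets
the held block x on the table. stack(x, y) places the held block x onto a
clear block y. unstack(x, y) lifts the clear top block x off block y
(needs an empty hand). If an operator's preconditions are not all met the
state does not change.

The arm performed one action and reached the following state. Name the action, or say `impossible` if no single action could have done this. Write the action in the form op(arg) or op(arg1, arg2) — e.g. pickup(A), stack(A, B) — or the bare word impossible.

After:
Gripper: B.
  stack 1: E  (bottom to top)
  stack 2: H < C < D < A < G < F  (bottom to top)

unstack(B, E)

target: towers=[E; H/C/D/A/G/F] holding=B
     unstack(B, E) → towers=[E; H/C/D/A/G/F] holding=B  ← match
     unstack(F, G) → towers=[E/B; H/C/D/A/G] holding=F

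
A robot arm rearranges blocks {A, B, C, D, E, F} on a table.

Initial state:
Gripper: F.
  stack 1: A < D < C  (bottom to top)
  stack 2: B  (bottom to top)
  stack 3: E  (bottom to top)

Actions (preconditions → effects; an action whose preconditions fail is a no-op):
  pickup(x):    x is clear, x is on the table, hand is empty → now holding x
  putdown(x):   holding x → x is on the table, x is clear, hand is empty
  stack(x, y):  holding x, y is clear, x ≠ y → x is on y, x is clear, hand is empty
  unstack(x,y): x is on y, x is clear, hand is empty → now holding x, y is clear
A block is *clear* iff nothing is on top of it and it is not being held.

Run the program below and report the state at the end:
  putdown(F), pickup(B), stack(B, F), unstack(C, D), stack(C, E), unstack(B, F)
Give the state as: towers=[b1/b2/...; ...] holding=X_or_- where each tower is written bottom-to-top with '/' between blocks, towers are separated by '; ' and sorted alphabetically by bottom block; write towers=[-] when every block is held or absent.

towers=[A/D; E/C; F] holding=B

step 1 (putdown(F)): towers=[A/D/C; B; E; F] holding=-
step 2 (pickup(B)): towers=[A/D/C; E; F] holding=B
step 3 (stack(B, F)): towers=[A/D/C; E; F/B] holding=-
step 4 (unstack(C, D)): towers=[A/D; E; F/B] holding=C
step 5 (stack(C, E)): towers=[A/D; E/C; F/B] holding=-
step 6 (unstack(B, F)): towers=[A/D; E/C; F] holding=B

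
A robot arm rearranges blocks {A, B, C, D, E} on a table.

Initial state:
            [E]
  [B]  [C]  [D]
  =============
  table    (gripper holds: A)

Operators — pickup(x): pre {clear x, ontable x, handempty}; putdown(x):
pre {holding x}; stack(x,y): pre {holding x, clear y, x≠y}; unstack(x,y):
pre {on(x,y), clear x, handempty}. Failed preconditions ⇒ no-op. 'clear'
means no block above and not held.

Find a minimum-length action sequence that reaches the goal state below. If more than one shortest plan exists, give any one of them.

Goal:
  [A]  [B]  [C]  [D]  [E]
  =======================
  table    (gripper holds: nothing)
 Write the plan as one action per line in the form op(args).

putdown(A)
unstack(E, D)
putdown(E)

step 1 (putdown(A)): towers=[A; B; C; D/E] holding=-
step 2 (unstack(E, D)): towers=[A; B; C; D] holding=E
step 3 (putdown(E)): towers=[A; B; C; D; E] holding=-
goal check: towers=[A; B; C; D; E] holding=- — reached (length 3, optimal by BFS)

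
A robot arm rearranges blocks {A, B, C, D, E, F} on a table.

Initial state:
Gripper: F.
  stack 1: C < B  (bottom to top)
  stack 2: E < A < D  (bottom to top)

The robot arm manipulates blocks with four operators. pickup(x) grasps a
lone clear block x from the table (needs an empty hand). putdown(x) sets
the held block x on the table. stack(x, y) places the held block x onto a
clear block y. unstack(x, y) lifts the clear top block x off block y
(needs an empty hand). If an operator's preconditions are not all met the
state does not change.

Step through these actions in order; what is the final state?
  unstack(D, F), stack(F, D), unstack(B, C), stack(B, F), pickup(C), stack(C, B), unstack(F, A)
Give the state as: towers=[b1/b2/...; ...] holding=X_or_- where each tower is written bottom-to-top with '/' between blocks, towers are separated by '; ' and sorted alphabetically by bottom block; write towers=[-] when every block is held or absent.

towers=[E/A/D/F/B/C] holding=-

step 1 (unstack(D, F)) [no-op]: towers=[C/B; E/A/D] holding=F
step 2 (stack(F, D)): towers=[C/B; E/A/D/F] holding=-
step 3 (unstack(B, C)): towers=[C; E/A/D/F] holding=B
step 4 (stack(B, F)): towers=[C; E/A/D/F/B] holding=-
step 5 (pickup(C)): towers=[E/A/D/F/B] holding=C
step 6 (stack(C, B)): towers=[E/A/D/F/B/C] holding=-
step 7 (unstack(F, A)) [no-op]: towers=[E/A/D/F/B/C] holding=-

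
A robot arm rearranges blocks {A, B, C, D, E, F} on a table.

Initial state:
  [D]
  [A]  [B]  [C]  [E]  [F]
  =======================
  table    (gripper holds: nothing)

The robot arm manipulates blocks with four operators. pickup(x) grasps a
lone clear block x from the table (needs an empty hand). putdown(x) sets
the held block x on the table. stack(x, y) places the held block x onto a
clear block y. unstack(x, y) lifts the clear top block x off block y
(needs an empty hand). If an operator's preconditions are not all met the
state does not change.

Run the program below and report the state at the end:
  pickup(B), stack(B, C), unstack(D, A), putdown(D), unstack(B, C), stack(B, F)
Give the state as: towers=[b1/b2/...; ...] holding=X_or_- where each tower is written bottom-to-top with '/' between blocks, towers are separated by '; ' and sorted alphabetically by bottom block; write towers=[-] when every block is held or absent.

step 1 (pickup(B)): towers=[A/D; C; E; F] holding=B
step 2 (stack(B, C)): towers=[A/D; C/B; E; F] holding=-
step 3 (unstack(D, A)): towers=[A; C/B; E; F] holding=D
step 4 (putdown(D)): towers=[A; C/B; D; E; F] holding=-
step 5 (unstack(B, C)): towers=[A; C; D; E; F] holding=B
step 6 (stack(B, F)): towers=[A; C; D; E; F/B] holding=-

towers=[A; C; D; E; F/B] holding=-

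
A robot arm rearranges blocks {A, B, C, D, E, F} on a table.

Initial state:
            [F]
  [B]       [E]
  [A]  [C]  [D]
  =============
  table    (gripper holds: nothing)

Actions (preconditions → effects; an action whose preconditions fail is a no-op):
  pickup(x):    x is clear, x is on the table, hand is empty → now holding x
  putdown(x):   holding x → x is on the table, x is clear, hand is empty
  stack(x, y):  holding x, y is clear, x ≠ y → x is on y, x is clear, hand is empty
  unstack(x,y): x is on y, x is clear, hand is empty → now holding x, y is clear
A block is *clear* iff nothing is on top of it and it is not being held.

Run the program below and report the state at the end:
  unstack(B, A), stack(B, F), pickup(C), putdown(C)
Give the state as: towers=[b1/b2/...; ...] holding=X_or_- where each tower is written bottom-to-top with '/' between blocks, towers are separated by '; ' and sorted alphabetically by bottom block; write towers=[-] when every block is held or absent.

step 1 (unstack(B, A)): towers=[A; C; D/E/F] holding=B
step 2 (stack(B, F)): towers=[A; C; D/E/F/B] holding=-
step 3 (pickup(C)): towers=[A; D/E/F/B] holding=C
step 4 (putdown(C)): towers=[A; C; D/E/F/B] holding=-

towers=[A; C; D/E/F/B] holding=-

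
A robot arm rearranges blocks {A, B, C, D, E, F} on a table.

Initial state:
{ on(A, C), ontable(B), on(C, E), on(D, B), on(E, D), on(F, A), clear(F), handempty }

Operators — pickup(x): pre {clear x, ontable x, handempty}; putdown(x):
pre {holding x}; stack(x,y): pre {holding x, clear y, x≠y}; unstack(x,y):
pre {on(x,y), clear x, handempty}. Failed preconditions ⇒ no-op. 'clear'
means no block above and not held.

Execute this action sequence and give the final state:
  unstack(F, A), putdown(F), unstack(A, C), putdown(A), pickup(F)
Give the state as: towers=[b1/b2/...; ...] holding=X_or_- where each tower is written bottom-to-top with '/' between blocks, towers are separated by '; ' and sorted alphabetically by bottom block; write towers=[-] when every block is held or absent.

step 1 (unstack(F, A)): towers=[B/D/E/C/A] holding=F
step 2 (putdown(F)): towers=[B/D/E/C/A; F] holding=-
step 3 (unstack(A, C)): towers=[B/D/E/C; F] holding=A
step 4 (putdown(A)): towers=[A; B/D/E/C; F] holding=-
step 5 (pickup(F)): towers=[A; B/D/E/C] holding=F

towers=[A; B/D/E/C] holding=F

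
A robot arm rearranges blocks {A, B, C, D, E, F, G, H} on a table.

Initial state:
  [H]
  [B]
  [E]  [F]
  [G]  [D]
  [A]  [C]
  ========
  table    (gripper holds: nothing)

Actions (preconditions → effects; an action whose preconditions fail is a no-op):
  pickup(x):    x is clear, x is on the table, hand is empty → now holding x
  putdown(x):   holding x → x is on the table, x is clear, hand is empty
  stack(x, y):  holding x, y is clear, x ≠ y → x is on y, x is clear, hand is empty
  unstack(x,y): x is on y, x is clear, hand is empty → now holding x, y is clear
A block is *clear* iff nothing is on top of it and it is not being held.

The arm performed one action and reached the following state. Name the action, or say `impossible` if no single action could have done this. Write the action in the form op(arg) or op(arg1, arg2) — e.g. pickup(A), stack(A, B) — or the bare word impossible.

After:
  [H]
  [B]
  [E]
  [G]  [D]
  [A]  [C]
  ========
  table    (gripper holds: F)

target: towers=[A/G/E/B/H; C/D] holding=F
     unstack(H, B) → towers=[A/G/E/B; C/D/F] holding=H
     unstack(F, D) → towers=[A/G/E/B/H; C/D] holding=F  ← match

unstack(F, D)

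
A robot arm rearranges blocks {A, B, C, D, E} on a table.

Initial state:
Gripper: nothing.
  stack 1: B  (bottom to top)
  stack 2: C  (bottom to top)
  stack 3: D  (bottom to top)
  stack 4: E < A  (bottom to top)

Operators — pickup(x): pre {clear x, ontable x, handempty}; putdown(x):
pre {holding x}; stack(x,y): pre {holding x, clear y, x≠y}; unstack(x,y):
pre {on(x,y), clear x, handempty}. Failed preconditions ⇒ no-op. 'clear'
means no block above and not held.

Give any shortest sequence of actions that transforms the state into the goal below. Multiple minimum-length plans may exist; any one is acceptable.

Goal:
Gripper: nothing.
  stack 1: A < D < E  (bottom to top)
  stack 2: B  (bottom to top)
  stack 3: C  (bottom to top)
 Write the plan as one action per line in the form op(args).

step 1 (unstack(A, E)): towers=[B; C; D; E] holding=A
step 2 (putdown(A)): towers=[A; B; C; D; E] holding=-
step 3 (pickup(D)): towers=[A; B; C; E] holding=D
step 4 (stack(D, A)): towers=[A/D; B; C; E] holding=-
step 5 (pickup(E)): towers=[A/D; B; C] holding=E
step 6 (stack(E, D)): towers=[A/D/E; B; C] holding=-
goal check: towers=[A/D/E; B; C] holding=- — reached (length 6, optimal by BFS)

unstack(A, E)
putdown(A)
pickup(D)
stack(D, A)
pickup(E)
stack(E, D)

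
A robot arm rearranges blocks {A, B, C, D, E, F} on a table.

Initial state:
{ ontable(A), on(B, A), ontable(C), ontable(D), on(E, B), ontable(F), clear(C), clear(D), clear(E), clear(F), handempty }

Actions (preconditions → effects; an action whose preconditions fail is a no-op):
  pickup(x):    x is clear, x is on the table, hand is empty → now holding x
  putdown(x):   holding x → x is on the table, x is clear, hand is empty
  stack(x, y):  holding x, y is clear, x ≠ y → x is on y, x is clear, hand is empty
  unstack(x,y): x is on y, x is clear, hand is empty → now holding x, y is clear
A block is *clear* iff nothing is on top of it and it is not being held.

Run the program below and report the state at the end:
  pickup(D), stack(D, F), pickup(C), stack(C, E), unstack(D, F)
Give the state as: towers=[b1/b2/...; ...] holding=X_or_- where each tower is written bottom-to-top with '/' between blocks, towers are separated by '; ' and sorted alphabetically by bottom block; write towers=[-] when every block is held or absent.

towers=[A/B/E/C; F] holding=D

step 1 (pickup(D)): towers=[A/B/E; C; F] holding=D
step 2 (stack(D, F)): towers=[A/B/E; C; F/D] holding=-
step 3 (pickup(C)): towers=[A/B/E; F/D] holding=C
step 4 (stack(C, E)): towers=[A/B/E/C; F/D] holding=-
step 5 (unstack(D, F)): towers=[A/B/E/C; F] holding=D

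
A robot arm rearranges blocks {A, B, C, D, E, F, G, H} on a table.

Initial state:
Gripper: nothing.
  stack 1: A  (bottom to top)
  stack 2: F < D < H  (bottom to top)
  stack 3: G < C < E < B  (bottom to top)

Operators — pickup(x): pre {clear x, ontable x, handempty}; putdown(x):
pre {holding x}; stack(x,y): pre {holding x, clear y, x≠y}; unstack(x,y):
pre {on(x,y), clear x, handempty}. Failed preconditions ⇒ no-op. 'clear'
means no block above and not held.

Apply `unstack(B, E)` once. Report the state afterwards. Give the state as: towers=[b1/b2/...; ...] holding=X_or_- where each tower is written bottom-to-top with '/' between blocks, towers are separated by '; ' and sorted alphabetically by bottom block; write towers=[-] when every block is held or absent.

before: towers=[A; F/D/H; G/C/E/B] holding=-
pre[unstack(B, E)]: on(B,E) ✓, clear(B) ✓, handempty ✓
all met → apply unstack(B, E)
after:  towers=[A; F/D/H; G/C/E] holding=B

towers=[A; F/D/H; G/C/E] holding=B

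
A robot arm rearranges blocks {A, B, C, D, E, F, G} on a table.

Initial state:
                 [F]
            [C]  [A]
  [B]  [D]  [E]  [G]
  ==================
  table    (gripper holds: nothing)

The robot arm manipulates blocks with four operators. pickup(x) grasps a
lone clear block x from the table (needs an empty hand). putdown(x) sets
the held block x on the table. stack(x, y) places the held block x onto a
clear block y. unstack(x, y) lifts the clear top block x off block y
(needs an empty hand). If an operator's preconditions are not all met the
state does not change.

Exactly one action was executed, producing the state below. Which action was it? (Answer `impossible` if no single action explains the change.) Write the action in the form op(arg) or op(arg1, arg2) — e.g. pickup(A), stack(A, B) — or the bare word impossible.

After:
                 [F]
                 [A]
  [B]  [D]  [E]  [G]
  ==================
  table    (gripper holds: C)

unstack(C, E)

target: towers=[B; D; E; G/A/F] holding=C
         pickup(B) → towers=[D; E/C; G/A/F] holding=B
     unstack(F, A) → towers=[B; D; E/C; G/A] holding=F
         pickup(D) → towers=[B; E/C; G/A/F] holding=D
     unstack(C, E) → towers=[B; D; E; G/A/F] holding=C  ← match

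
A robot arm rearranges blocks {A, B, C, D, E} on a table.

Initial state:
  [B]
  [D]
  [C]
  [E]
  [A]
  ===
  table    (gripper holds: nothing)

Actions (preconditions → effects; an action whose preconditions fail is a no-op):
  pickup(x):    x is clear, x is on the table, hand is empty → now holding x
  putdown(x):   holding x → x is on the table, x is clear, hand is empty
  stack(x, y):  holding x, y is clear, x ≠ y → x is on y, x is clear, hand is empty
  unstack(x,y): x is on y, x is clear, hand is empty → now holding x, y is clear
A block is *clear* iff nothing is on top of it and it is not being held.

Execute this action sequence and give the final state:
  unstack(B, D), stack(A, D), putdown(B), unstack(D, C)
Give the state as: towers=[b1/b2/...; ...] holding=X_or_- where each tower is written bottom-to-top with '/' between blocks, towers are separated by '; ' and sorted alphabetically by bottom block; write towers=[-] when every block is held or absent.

towers=[A/E/C; B] holding=D

step 1 (unstack(B, D)): towers=[A/E/C/D] holding=B
step 2 (stack(A, D)) [no-op]: towers=[A/E/C/D] holding=B
step 3 (putdown(B)): towers=[A/E/C/D; B] holding=-
step 4 (unstack(D, C)): towers=[A/E/C; B] holding=D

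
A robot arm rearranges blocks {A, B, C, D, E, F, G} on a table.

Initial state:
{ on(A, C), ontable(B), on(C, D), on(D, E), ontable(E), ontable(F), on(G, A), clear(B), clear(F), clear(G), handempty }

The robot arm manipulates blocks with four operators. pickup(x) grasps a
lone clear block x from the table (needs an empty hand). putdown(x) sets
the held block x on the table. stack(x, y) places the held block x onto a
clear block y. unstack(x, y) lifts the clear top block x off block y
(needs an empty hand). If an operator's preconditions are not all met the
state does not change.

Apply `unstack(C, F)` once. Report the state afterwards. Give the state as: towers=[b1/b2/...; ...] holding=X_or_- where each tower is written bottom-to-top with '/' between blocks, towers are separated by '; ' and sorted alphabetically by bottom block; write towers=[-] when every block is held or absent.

towers=[B; E/D/C/A/G; F] holding=-

before: towers=[B; E/D/C/A/G; F] holding=-
pre[unstack(C, F)]: on(C,F) no, clear(C) no, handempty yes
on(C,F), clear(C) unmet → unstack(C, F) is a no-op
after:  towers=[B; E/D/C/A/G; F] holding=-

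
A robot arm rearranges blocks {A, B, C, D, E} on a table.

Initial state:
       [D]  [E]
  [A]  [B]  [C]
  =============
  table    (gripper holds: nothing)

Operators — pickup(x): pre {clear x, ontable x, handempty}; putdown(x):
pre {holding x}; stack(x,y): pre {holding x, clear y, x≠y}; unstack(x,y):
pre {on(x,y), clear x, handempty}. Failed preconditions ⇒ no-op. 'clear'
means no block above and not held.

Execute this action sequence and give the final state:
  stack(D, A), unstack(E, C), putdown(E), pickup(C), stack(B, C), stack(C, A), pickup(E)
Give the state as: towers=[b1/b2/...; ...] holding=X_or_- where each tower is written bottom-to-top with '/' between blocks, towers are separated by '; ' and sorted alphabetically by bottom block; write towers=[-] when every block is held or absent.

step 1 (stack(D, A)) [no-op]: towers=[A; B/D; C/E] holding=-
step 2 (unstack(E, C)): towers=[A; B/D; C] holding=E
step 3 (putdown(E)): towers=[A; B/D; C; E] holding=-
step 4 (pickup(C)): towers=[A; B/D; E] holding=C
step 5 (stack(B, C)) [no-op]: towers=[A; B/D; E] holding=C
step 6 (stack(C, A)): towers=[A/C; B/D; E] holding=-
step 7 (pickup(E)): towers=[A/C; B/D] holding=E

towers=[A/C; B/D] holding=E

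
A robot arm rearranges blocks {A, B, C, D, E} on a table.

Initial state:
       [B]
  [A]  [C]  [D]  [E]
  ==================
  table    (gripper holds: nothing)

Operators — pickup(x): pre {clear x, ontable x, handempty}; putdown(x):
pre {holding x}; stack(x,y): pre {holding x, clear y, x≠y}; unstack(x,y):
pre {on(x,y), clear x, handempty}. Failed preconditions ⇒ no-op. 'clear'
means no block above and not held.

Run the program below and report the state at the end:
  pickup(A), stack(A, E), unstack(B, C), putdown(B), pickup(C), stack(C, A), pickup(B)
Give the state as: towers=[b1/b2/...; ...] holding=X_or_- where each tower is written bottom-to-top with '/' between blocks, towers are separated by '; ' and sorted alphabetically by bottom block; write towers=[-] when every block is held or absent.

towers=[D; E/A/C] holding=B

step 1 (pickup(A)): towers=[C/B; D; E] holding=A
step 2 (stack(A, E)): towers=[C/B; D; E/A] holding=-
step 3 (unstack(B, C)): towers=[C; D; E/A] holding=B
step 4 (putdown(B)): towers=[B; C; D; E/A] holding=-
step 5 (pickup(C)): towers=[B; D; E/A] holding=C
step 6 (stack(C, A)): towers=[B; D; E/A/C] holding=-
step 7 (pickup(B)): towers=[D; E/A/C] holding=B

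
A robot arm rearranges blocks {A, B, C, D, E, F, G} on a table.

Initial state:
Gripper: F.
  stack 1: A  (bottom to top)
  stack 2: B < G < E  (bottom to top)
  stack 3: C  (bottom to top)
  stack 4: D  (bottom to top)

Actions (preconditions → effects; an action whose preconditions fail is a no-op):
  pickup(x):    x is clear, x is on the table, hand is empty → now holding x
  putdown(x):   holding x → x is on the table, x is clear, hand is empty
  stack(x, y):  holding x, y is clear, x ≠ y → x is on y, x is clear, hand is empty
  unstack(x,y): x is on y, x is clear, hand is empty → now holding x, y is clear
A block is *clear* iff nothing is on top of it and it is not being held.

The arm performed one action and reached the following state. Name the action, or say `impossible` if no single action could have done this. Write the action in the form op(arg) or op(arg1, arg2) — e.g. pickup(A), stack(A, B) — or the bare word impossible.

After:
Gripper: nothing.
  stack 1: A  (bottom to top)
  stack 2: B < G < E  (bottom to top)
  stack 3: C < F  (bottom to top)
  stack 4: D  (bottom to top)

target: towers=[A; B/G/E; C/F; D] holding=-
        putdown(F) → towers=[A; B/G/E; C; D; F] holding=-
       stack(F, D) → towers=[A; B/G/E; C; D/F] holding=-
       stack(F, A) → towers=[A/F; B/G/E; C; D] holding=-
       stack(F, E) → towers=[A; B/G/E/F; C; D] holding=-
       stack(F, C) → towers=[A; B/G/E; C/F; D] holding=-  ← match

stack(F, C)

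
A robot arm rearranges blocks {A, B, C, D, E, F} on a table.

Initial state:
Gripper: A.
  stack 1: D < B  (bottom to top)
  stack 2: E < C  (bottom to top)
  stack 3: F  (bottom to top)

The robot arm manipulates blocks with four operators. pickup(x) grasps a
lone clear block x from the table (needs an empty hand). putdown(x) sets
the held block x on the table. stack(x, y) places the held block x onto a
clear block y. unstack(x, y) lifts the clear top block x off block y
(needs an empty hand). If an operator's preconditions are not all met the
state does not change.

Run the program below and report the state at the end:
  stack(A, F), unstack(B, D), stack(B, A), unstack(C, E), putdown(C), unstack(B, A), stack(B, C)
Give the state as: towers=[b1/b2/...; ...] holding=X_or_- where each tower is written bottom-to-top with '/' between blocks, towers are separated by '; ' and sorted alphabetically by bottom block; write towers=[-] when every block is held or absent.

towers=[C/B; D; E; F/A] holding=-

step 1 (stack(A, F)): towers=[D/B; E/C; F/A] holding=-
step 2 (unstack(B, D)): towers=[D; E/C; F/A] holding=B
step 3 (stack(B, A)): towers=[D; E/C; F/A/B] holding=-
step 4 (unstack(C, E)): towers=[D; E; F/A/B] holding=C
step 5 (putdown(C)): towers=[C; D; E; F/A/B] holding=-
step 6 (unstack(B, A)): towers=[C; D; E; F/A] holding=B
step 7 (stack(B, C)): towers=[C/B; D; E; F/A] holding=-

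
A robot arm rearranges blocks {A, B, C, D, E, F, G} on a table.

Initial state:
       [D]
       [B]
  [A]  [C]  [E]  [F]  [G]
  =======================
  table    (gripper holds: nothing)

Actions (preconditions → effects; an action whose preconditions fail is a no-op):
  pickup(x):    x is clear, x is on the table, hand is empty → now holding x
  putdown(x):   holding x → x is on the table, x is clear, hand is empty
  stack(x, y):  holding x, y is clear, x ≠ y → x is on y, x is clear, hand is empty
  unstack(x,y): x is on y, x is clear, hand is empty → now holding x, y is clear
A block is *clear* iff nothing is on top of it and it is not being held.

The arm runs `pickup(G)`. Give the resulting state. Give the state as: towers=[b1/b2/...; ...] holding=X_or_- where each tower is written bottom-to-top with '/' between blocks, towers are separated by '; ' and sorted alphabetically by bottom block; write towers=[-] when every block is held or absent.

towers=[A; C/B/D; E; F] holding=G

before: towers=[A; C/B/D; E; F; G] holding=-
pre[pickup(G)]: clear(G) ok, ontable(G) ok, handempty ok
all met → apply pickup(G)
after:  towers=[A; C/B/D; E; F] holding=G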